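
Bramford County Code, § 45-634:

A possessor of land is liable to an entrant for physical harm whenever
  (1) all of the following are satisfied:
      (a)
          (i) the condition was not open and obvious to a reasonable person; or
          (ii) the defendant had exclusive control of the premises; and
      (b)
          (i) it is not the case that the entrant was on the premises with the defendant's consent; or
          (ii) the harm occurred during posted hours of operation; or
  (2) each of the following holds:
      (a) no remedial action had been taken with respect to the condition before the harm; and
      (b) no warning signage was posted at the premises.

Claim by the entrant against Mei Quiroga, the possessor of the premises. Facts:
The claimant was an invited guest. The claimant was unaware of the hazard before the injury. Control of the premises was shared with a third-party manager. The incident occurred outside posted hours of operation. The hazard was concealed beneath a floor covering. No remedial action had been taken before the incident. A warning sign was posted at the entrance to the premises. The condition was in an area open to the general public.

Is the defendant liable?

(i) not open/obvious — met.
(ii) exclusive control — fails.
So (a) is satisfied (T OR F).
(i) not (consent to enter) — not met.
(ii) during posted hours — not met.
So (b) is not satisfied (F OR F).
So (1) is not satisfied (T AND F).
(a) no remedial action — met.
(b) no signage posted — not met.
(2) = T AND F = false.
Overall = F OR F = false.

No — not liable.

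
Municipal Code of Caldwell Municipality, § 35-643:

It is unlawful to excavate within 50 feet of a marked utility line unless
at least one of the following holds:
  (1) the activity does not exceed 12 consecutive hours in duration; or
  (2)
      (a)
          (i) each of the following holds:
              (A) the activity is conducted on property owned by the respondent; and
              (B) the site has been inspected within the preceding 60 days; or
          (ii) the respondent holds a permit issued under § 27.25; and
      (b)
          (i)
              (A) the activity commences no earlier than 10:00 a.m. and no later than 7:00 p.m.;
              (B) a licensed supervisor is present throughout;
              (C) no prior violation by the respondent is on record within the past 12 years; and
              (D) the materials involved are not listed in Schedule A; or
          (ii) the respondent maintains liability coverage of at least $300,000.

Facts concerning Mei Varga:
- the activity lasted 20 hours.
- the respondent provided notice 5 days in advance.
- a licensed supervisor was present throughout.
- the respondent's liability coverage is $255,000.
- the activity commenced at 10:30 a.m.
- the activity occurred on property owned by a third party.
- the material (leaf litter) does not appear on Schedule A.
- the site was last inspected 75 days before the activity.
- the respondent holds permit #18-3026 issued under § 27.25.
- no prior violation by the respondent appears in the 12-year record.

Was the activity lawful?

Yes — lawful.

(1) ≤ 12 hrs duration — not met.
(A) own property — fails.
(B) site inspected — not met.
So (i) is not satisfied (F AND F).
(ii) holds permit — holds.
(a) = F OR T = true.
(A) start within hours — holds.
(B) supervisor present — holds.
(C) no prior violation — holds.
(D) not (Schedule A material) — met.
(i) = T AND T AND T AND T = true.
(ii) coverage ≥ $300,000 — not satisfied.
(b): T OR F → true.
So (2) is satisfied (T AND T).
Overall: F OR T → true.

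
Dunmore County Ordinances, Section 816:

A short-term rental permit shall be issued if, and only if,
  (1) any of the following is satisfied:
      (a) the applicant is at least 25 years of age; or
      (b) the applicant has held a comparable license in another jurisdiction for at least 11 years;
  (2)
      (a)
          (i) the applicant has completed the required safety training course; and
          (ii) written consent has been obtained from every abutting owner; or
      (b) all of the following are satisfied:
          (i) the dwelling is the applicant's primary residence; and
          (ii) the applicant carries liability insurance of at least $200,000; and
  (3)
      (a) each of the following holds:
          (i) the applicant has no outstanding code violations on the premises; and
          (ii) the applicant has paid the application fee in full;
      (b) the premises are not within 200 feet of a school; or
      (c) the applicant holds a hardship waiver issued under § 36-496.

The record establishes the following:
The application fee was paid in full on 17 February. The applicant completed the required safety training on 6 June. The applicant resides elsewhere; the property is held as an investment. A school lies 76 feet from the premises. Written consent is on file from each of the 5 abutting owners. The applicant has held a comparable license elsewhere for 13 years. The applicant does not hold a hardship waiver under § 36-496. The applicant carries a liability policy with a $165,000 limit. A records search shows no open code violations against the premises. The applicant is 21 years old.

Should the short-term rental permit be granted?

(a) age ≥ 25 — not met.
(b) prior license ≥ 11 yr — holds.
(1) = F OR T = true.
(i) safety training — holds.
(ii) all abutters consent — satisfied.
(a): T AND T → true.
(i) primary residence — fails.
(ii) insurance ≥ $200,000 — not satisfied.
So (b) is not satisfied (F AND F).
(2): T OR F → true.
(i) no code violations — met.
(ii) fee paid — holds.
(a): T AND T → true.
(b) ≥200 ft from school — fails.
(c) hardship waiver — not satisfied.
So (3) is satisfied (T OR F OR F).
Overall: T AND T AND T → true.

Yes — granted.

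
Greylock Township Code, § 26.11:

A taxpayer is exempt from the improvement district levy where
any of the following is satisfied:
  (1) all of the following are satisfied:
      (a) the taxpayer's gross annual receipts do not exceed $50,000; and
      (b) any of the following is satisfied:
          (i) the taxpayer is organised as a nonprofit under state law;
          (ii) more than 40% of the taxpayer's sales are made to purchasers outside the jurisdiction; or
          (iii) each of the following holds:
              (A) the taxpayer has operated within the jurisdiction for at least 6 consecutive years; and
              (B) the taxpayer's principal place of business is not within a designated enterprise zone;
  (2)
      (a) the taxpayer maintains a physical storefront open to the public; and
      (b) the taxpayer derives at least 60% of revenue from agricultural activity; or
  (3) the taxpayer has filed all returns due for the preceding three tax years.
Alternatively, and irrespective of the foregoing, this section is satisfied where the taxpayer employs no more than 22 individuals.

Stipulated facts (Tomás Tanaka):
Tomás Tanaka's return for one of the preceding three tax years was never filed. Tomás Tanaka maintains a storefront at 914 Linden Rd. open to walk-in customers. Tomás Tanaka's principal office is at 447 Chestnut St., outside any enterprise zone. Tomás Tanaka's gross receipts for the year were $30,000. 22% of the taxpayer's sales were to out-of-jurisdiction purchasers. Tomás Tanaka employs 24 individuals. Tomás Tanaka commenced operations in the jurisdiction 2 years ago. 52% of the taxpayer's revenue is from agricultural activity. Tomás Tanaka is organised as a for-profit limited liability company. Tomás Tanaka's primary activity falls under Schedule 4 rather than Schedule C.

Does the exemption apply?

No — not exempt.

(a) receipts ≤ $50,000 — holds.
(i) nonprofit — not met.
(ii) >40% out-of-jur. sales — fails.
(A) ≥ 6 yrs in jurisdiction — not met.
(B) not (in enterprise zone) — met.
(iii) = F AND T = false.
So (b) is not satisfied (F OR F OR F).
(1) = T AND F = false.
(a) has storefront — met.
(b) ≥60% agricultural — fails.
(2): T AND F → false.
(3) returns current — not satisfied.
Overall: F OR F OR F → false.
Exception (≤ 22 employees) — not satisfied.
Result: main false OR exception false → false.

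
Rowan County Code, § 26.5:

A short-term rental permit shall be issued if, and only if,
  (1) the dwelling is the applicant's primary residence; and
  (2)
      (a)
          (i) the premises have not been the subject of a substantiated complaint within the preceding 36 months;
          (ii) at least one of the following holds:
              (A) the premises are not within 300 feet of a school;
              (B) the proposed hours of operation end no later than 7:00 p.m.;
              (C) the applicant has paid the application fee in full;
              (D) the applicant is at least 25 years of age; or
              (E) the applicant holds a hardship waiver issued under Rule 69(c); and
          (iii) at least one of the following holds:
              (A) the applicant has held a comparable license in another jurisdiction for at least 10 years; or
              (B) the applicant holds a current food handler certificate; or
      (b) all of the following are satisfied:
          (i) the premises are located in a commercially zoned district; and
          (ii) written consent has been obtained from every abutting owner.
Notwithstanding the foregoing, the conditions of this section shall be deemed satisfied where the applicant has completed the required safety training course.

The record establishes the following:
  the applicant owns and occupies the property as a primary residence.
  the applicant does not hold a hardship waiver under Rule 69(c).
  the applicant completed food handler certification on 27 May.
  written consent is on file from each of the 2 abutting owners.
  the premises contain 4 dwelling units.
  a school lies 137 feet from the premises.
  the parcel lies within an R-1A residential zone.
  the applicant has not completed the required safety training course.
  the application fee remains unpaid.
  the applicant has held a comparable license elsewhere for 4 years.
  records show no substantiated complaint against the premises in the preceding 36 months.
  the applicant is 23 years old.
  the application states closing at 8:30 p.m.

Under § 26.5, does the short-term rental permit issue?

(1) primary residence — holds.
(i) no complaint in 36 mo. — met.
(A) ≥300 ft from school — not satisfied.
(B) closes by 7 p.m. — not met.
(C) fee paid — fails.
(D) age ≥ 25 — fails.
(E) hardship waiver — fails.
(ii) = F OR F OR F OR F OR F = false.
(A) prior license ≥ 10 yr — not met.
(B) food handler cert. — satisfied.
So (iii) is satisfied (F OR T).
(a) = T AND F AND T = false.
(i) commercially zoned — fails.
(ii) all abutters consent — satisfied.
So (b) is not satisfied (F AND T).
(2): F OR F → false.
So Overall is not satisfied (T AND F).
Exception (safety training) — not satisfied.
Result: main false OR exception false → false.

No — denied.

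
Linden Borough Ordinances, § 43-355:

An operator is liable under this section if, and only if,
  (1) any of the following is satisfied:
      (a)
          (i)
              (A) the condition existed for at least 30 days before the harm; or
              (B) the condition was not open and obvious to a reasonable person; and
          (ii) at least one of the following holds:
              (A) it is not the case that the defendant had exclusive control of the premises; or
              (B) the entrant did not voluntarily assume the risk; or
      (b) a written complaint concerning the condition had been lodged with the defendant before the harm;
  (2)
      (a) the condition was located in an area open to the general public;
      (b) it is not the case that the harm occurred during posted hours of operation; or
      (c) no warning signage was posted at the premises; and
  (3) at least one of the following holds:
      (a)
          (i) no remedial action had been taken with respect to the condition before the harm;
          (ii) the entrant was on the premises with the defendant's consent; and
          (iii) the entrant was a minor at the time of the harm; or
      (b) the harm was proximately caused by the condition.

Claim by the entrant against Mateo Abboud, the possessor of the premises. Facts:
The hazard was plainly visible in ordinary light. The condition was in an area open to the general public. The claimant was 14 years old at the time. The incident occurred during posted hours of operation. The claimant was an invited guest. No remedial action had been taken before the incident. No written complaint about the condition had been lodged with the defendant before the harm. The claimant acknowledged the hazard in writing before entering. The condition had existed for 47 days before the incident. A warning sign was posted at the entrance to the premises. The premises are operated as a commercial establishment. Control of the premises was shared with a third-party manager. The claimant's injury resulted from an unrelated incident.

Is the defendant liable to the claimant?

Yes — liable.

(A) condition ≥30 days old — met.
(B) not open/obvious — not met.
(i): T OR F → true.
(A) not (exclusive control) — holds.
(B) no assumed risk — fails.
(ii) = T OR F = true.
So (a) is satisfied (T AND T).
(b) complaint lodged — not met.
(1): T OR F → true.
(a) public area — holds.
(b) not (during posted hours) — not met.
(c) no signage posted — not met.
(2) = T OR F OR F = true.
(i) no remedial action — met.
(ii) consent to enter — met.
(iii) entrant a minor — satisfied.
(a): T AND T AND T → true.
(b) proximate cause — fails.
So (3) is satisfied (T OR F).
So Overall is satisfied (T AND T AND T).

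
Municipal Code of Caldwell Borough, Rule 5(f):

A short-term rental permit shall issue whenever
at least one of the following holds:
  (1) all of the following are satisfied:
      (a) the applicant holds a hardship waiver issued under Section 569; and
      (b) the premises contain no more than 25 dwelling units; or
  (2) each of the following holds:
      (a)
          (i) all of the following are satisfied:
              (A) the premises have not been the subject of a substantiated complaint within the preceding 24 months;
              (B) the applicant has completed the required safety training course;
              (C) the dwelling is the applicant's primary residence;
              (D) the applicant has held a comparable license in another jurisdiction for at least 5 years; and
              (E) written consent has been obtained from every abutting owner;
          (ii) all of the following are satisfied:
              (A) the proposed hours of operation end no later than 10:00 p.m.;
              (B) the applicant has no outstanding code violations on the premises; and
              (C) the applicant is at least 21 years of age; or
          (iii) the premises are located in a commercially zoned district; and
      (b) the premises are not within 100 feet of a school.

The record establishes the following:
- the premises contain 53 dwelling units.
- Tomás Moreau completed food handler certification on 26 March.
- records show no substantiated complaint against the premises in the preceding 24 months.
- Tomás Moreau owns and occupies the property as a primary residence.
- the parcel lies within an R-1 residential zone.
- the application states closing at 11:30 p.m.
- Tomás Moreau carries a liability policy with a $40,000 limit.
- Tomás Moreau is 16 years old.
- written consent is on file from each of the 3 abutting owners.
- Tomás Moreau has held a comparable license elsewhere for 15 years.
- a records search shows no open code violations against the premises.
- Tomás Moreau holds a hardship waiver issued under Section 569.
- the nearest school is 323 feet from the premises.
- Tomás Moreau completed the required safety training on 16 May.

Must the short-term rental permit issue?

(a) hardship waiver — met.
(b) ≤ 25 units — not met.
(1) = T AND F = false.
(A) no complaint in 24 mo. — holds.
(B) safety training — satisfied.
(C) primary residence — satisfied.
(D) prior license ≥ 5 yr — holds.
(E) all abutters consent — holds.
(i): T AND T AND T AND T AND T → true.
(A) closes by 10 p.m. — not satisfied.
(B) no code violations — holds.
(C) age ≥ 21 — fails.
So (ii) is not satisfied (F AND T AND F).
(iii) commercially zoned — not met.
(a) = T OR F OR F = true.
(b) ≥100 ft from school — met.
(2): T AND T → true.
Overall: F OR T → true.

Yes — granted.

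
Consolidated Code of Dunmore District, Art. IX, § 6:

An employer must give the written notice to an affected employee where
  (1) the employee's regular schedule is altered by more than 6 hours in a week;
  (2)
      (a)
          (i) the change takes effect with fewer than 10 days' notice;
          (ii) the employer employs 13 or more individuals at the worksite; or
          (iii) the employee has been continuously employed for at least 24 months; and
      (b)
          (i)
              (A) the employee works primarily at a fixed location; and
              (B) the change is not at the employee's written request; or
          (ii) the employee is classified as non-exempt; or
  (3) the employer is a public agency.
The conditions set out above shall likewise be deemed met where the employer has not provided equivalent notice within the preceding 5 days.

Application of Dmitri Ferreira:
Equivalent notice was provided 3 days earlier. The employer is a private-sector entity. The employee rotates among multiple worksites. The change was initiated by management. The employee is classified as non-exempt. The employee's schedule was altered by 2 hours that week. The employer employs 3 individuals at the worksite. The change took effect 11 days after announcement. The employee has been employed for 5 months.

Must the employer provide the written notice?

(1) schedule shift > 6h — not met.
(i) < 10 days' notice — fails.
(ii) ≥ 13 at site — not satisfied.
(iii) tenure ≥ 24 mo. — not met.
So (a) is not satisfied (F OR F OR F).
(A) fixed location — not met.
(B) not employee-requested — holds.
(i) = F AND T = false.
(ii) non-exempt — satisfied.
(b) = F OR T = true.
(2) = F AND T = false.
(3) public agency — not met.
Overall: F OR F OR F → false.
Exception (no recent notice) — not satisfied.
Result: main false OR exception false → false.

No — not required.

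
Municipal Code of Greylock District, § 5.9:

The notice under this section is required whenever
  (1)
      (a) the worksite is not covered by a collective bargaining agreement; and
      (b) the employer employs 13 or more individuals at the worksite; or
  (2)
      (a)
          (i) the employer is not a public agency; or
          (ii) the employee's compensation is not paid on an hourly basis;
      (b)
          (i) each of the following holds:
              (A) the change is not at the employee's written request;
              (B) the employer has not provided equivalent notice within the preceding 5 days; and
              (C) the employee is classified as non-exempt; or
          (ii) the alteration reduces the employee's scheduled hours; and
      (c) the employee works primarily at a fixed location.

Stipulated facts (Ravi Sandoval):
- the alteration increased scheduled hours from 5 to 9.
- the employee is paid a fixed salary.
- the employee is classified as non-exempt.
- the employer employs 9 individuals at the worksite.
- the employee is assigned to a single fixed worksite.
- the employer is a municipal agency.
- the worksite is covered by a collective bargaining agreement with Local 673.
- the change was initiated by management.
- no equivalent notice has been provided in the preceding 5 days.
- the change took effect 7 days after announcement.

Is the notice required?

Yes — required.

(a) no CBA — not satisfied.
(b) ≥ 13 at site — fails.
(1) = F AND F = false.
(i) not (public agency) — not met.
(ii) not (hourly-paid) — holds.
So (a) is satisfied (F OR T).
(A) not employee-requested — met.
(B) no recent notice — satisfied.
(C) non-exempt — holds.
So (i) is satisfied (T AND T AND T).
(ii) hours reduced — fails.
So (b) is satisfied (T OR F).
(c) fixed location — holds.
(2): T AND T AND T → true.
Overall = F OR T = true.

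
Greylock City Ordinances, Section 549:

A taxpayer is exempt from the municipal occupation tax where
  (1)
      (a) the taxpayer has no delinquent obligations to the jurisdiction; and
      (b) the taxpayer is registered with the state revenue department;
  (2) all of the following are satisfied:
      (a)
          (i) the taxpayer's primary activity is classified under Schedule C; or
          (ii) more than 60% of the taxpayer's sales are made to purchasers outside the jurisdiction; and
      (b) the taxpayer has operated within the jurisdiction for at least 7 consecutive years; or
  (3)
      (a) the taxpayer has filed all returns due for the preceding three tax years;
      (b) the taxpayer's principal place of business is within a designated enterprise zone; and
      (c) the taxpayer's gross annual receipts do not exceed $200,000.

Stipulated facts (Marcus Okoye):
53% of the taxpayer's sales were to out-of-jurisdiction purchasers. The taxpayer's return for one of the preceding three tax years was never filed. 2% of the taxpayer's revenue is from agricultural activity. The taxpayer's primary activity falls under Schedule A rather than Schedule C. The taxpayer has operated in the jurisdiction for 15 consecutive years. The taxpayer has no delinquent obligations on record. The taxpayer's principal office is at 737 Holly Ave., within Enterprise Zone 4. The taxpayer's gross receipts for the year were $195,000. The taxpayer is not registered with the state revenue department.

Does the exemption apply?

(a) no delinquency — holds.
(b) state-registered — not satisfied.
(1): T AND F → false.
(i) Schedule C activity — not satisfied.
(ii) >60% out-of-jur. sales — fails.
(a): F OR F → false.
(b) ≥ 7 yrs in jurisdiction — holds.
(2): F AND T → false.
(a) returns current — not met.
(b) in enterprise zone — holds.
(c) receipts ≤ $200,000 — met.
So (3) is not satisfied (F AND T AND T).
Overall: F OR F OR F → false.

No — not exempt.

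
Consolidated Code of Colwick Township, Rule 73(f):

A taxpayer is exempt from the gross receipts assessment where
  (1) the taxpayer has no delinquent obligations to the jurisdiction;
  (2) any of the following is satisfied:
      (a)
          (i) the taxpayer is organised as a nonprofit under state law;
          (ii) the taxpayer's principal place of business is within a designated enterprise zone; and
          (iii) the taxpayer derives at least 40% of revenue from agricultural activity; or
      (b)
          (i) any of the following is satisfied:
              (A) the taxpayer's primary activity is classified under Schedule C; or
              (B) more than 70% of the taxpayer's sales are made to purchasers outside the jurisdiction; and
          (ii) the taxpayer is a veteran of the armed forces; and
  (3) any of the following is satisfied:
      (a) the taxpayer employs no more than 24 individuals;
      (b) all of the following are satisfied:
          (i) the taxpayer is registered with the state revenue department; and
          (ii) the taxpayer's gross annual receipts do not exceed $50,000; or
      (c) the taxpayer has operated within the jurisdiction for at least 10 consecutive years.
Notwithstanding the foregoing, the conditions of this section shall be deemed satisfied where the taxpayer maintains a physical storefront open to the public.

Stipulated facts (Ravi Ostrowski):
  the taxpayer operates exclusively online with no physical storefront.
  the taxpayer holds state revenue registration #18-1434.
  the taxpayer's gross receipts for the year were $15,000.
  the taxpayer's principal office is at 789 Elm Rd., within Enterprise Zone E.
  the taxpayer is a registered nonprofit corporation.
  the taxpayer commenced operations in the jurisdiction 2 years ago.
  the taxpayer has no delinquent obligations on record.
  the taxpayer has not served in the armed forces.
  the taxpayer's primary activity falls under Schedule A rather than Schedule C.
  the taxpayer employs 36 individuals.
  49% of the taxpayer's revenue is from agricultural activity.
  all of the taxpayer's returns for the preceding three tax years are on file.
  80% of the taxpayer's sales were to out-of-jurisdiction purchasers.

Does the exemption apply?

(1) no delinquency — satisfied.
(i) nonprofit — met.
(ii) in enterprise zone — met.
(iii) ≥40% agricultural — satisfied.
(a): T AND T AND T → true.
(A) Schedule C activity — fails.
(B) >70% out-of-jur. sales — met.
(i) = F OR T = true.
(ii) veteran — fails.
(b) = T AND F = false.
(2) = T OR F = true.
(a) ≤ 24 employees — not satisfied.
(i) state-registered — satisfied.
(ii) receipts ≤ $50,000 — satisfied.
(b): T AND T → true.
(c) ≥ 10 yrs in jurisdiction — not met.
(3) = F OR T OR F = true.
Overall: T AND T AND T → true.
Exception (has storefront) — not satisfied.
Result: main true OR exception false → true.

Yes — exempt.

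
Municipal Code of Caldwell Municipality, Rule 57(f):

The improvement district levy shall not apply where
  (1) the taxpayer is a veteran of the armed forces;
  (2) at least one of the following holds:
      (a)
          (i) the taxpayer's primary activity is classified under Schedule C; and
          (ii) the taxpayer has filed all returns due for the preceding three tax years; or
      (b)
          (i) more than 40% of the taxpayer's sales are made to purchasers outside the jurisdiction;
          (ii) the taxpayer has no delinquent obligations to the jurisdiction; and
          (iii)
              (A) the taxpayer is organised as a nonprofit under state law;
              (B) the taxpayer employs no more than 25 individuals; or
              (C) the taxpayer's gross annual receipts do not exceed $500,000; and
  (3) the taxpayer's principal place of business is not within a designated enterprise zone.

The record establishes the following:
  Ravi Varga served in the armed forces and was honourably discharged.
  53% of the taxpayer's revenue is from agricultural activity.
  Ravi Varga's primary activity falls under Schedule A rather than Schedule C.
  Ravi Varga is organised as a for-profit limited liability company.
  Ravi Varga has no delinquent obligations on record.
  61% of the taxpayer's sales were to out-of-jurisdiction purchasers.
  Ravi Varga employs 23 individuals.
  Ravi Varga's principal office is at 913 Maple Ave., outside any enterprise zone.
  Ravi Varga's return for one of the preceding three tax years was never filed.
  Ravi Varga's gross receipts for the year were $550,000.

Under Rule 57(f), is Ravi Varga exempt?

(1) veteran — holds.
(i) Schedule C activity — not satisfied.
(ii) returns current — fails.
(a) = F AND F = false.
(i) >40% out-of-jur. sales — satisfied.
(ii) no delinquency — holds.
(A) nonprofit — fails.
(B) ≤ 25 employees — met.
(C) receipts ≤ $500,000 — not satisfied.
(iii): F OR T OR F → true.
(b): T AND T AND T → true.
(2) = F OR T = true.
(3) not (in enterprise zone) — met.
So Overall is satisfied (T AND T AND T).

Yes — exempt.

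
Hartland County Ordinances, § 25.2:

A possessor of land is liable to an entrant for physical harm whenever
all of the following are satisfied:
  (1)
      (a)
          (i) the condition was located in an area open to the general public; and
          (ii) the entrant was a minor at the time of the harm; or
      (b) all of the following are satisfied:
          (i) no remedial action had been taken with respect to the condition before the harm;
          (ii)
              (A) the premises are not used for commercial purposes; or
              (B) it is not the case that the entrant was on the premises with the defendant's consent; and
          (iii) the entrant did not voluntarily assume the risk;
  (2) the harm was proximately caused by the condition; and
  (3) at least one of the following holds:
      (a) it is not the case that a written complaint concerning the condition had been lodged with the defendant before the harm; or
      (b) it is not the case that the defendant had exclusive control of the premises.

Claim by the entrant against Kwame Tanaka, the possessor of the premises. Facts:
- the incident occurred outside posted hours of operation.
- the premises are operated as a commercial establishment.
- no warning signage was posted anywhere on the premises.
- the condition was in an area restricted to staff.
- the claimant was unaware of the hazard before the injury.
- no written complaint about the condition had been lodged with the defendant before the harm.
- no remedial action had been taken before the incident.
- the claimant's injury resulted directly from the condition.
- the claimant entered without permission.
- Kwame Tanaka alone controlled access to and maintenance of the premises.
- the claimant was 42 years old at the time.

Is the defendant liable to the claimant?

(i) public area — fails.
(ii) entrant a minor — not met.
So (a) is not satisfied (F AND F).
(i) no remedial action — satisfied.
(A) not (commercial use) — not satisfied.
(B) not (consent to enter) — holds.
(ii) = F OR T = true.
(iii) no assumed risk — satisfied.
(b): T AND T AND T → true.
(1) = F OR T = true.
(2) proximate cause — satisfied.
(a) not (complaint lodged) — holds.
(b) not (exclusive control) — not met.
(3): T OR F → true.
So Overall is satisfied (T AND T AND T).

Yes — liable.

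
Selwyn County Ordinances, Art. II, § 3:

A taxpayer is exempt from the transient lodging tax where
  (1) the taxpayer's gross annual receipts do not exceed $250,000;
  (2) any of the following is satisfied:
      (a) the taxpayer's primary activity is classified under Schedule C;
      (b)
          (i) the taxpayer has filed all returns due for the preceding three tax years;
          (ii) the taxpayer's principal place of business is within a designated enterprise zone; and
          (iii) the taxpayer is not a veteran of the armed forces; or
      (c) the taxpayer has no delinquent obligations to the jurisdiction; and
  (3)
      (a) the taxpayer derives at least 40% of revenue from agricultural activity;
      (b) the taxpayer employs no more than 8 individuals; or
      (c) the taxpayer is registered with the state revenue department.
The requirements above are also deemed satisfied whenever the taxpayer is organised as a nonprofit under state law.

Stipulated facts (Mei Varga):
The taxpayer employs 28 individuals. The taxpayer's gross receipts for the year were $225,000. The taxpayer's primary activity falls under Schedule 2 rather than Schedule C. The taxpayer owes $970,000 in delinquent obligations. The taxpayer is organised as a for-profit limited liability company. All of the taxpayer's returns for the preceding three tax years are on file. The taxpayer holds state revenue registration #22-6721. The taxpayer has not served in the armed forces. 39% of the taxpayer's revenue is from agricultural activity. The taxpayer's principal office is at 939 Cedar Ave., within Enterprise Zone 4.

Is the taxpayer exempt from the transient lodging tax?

(1) receipts ≤ $250,000 — satisfied.
(a) Schedule C activity — fails.
(i) returns current — holds.
(ii) in enterprise zone — satisfied.
(iii) not (veteran) — met.
(b): T AND T AND T → true.
(c) no delinquency — not met.
(2): F OR T OR F → true.
(a) ≥40% agricultural — fails.
(b) ≤ 8 employees — not satisfied.
(c) state-registered — holds.
So (3) is satisfied (F OR F OR T).
So Overall is satisfied (T AND T AND T).
Exception (nonprofit) — not satisfied.
Result: main true OR exception false → true.

Yes — exempt.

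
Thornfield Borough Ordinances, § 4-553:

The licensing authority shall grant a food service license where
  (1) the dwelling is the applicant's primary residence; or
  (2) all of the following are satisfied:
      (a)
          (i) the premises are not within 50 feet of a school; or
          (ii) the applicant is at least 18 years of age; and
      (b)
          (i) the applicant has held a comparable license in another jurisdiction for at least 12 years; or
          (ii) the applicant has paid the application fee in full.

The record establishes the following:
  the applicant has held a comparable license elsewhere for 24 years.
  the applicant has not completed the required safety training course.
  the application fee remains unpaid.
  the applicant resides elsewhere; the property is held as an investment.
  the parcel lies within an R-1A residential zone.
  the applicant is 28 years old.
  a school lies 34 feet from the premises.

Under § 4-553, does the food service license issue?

Yes — granted.

(1) primary residence — not satisfied.
(i) ≥50 ft from school — not met.
(ii) age ≥ 18 — holds.
So (a) is satisfied (F OR T).
(i) prior license ≥ 12 yr — satisfied.
(ii) fee paid — not met.
So (b) is satisfied (T OR F).
(2) = T AND T = true.
So Overall is satisfied (F OR T).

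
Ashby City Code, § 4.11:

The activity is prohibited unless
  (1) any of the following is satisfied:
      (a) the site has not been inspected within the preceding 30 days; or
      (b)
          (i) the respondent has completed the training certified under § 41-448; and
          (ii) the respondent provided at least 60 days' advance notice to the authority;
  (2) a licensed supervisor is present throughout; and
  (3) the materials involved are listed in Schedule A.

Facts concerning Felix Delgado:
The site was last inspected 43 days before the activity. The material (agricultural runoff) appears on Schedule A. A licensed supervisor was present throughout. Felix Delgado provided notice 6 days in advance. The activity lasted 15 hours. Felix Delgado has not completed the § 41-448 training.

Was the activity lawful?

Yes — lawful.

(a) not (site inspected) — holds.
(i) training certified — not met.
(ii) ≥60 days' notice — fails.
(b): F AND F → false.
(1) = T OR F = true.
(2) supervisor present — holds.
(3) Schedule A material — holds.
So Overall is satisfied (T AND T AND T).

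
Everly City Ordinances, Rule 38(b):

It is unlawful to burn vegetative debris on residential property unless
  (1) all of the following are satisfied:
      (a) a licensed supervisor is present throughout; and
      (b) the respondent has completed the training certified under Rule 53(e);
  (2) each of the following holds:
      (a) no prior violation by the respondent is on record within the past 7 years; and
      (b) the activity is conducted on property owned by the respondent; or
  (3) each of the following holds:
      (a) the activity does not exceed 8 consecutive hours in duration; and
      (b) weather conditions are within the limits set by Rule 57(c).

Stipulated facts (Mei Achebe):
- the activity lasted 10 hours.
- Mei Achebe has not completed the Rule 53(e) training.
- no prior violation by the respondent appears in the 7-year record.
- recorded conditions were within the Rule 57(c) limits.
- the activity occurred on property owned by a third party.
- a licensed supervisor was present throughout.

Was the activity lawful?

No — unlawful.

(a) supervisor present — satisfied.
(b) training certified — not met.
So (1) is not satisfied (T AND F).
(a) no prior violation — holds.
(b) own property — not satisfied.
(2) = T AND F = false.
(a) ≤ 8 hrs duration — not satisfied.
(b) weather ok — holds.
So (3) is not satisfied (F AND T).
Overall = F OR F OR F = false.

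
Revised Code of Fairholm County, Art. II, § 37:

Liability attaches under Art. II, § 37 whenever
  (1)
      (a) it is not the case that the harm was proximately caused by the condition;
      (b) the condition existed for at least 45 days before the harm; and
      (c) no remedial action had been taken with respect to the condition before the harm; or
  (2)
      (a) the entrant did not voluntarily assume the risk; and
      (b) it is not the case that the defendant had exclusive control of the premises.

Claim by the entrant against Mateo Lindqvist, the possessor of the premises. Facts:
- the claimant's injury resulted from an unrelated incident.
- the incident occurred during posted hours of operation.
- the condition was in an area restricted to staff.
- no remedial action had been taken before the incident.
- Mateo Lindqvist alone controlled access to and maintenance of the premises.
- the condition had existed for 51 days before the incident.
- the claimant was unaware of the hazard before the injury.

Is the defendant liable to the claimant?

(a) not (proximate cause) — holds.
(b) condition ≥45 days old — holds.
(c) no remedial action — holds.
(1): T AND T AND T → true.
(a) no assumed risk — met.
(b) not (exclusive control) — fails.
(2): T AND F → false.
Overall: T OR F → true.

Yes — liable.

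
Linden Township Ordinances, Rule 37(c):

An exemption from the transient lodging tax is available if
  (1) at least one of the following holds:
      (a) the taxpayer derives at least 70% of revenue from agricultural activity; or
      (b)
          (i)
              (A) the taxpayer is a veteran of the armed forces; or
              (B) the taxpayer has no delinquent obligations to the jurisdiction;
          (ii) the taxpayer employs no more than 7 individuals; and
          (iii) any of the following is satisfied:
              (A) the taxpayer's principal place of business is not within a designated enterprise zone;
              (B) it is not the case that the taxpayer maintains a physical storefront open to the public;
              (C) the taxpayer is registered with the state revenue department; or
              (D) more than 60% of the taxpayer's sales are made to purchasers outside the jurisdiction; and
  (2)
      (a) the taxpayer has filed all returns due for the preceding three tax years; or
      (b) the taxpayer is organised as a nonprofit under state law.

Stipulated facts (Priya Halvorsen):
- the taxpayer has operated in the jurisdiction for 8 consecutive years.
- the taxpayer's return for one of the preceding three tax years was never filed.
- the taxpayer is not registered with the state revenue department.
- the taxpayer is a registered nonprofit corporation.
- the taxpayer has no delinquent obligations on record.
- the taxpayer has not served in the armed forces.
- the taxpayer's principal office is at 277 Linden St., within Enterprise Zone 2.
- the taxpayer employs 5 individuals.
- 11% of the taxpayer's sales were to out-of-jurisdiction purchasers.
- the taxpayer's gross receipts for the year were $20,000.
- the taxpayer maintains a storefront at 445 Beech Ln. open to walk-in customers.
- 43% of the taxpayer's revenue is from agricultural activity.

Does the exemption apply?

(a) ≥70% agricultural — not met.
(A) veteran — not met.
(B) no delinquency — holds.
So (i) is satisfied (F OR T).
(ii) ≤ 7 employees — holds.
(A) not (in enterprise zone) — not satisfied.
(B) not (has storefront) — fails.
(C) state-registered — not met.
(D) >60% out-of-jur. sales — fails.
(iii): F OR F OR F OR F → false.
So (b) is not satisfied (T AND T AND F).
(1): F OR F → false.
(a) returns current — not satisfied.
(b) nonprofit — satisfied.
(2): F OR T → true.
So Overall is not satisfied (F AND T).

No — not exempt.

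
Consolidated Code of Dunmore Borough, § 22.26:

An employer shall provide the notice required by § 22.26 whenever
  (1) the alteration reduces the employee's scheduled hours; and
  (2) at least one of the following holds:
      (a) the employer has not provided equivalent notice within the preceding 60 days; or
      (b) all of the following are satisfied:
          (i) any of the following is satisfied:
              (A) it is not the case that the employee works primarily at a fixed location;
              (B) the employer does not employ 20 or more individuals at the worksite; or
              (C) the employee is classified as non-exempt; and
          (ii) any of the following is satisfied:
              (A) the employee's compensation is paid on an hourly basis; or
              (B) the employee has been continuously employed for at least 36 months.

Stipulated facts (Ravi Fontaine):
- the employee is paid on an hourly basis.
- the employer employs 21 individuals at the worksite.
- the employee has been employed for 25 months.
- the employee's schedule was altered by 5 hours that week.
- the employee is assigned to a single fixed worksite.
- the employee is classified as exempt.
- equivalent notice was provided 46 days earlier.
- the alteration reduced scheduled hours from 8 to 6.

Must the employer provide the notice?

No — not required.

(1) hours reduced — met.
(a) no recent notice — fails.
(A) not (fixed location) — fails.
(B) not (≥ 20 at site) — fails.
(C) non-exempt — not satisfied.
(i): F OR F OR F → false.
(A) hourly-paid — satisfied.
(B) tenure ≥ 36 mo. — not satisfied.
(ii) = T OR F = true.
So (b) is not satisfied (F AND T).
(2) = F OR F = false.
Overall = T AND F = false.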